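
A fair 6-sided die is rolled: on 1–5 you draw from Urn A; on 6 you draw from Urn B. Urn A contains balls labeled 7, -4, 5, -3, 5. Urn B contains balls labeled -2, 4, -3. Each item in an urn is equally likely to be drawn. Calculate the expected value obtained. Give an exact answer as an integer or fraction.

E[X | Urn A] = (7 − 4 + 5 − 3 + 5)/5 = 2
E[X | Urn B] = (-2 + 4 − 3)/3 = -1/3
E[X] = (5/6)·2 + (1/6)·(-1/3) = 29/18

29/18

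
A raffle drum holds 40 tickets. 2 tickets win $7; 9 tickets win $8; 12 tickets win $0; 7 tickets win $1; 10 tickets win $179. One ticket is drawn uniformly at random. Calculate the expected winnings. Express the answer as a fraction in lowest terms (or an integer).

1883/40 dollars

E[payout] = (2/40)·7 + (9/40)·8 + (12/40)·0 + (7/40)·1 + (10/40)·179 = 1883/40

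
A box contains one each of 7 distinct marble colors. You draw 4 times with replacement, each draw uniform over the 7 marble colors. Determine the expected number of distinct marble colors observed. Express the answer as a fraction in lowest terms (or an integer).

Let Xⱼ=1 if type j appears at least once. P(Xⱼ=1) = 1 − ((7−1)/7)^4 = 1105/2401.
E[#distinct] = 7·1105/2401 = 1105/343.

1105/343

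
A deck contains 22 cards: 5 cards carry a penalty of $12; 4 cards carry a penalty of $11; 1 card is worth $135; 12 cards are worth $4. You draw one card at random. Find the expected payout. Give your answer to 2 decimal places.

E[payout] = (5/22)·(-12) + (4/22)·(-11) + (1/22)·135 + (12/22)·4 = 79/22
≈ $3.59

$3.59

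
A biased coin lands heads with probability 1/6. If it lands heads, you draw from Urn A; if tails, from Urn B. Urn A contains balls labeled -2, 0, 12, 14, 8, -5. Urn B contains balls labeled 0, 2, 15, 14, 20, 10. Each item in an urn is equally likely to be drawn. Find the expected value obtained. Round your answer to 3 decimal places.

E[X | Urn A] = (-2 + 0 + 12 + 14 + 8 − 5)/6 = 9/2
E[X | Urn B] = (0 + 2 + 15 + 14 + 20 + 10)/6 = 61/6
E[X] = (1/6)·9/2 + (5/6)·61/6 = 83/9 ≈ 9.222

9.222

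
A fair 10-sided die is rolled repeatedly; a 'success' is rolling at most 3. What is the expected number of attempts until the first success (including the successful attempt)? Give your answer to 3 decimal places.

For a geometric distribution, E[trials] = 1/p = 1/(3/10) = 10/3.
≈ 3.333

3.333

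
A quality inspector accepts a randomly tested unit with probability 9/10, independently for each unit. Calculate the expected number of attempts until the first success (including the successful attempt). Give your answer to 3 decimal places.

For a geometric distribution, E[trials] = 1/p = 1/(9/10) = 10/9.
≈ 1.111

1.111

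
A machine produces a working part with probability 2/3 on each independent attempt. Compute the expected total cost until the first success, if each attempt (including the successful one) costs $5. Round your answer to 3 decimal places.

E[#attempts] = 1/p = 3/2; E[cost] = 5·3/2 = 15/2.
≈ 7.500

$7.500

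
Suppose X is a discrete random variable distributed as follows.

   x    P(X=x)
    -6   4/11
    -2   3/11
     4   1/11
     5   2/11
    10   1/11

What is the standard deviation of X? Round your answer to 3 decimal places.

5.383

E[X] = -6/11, E[X²] = 322/11
Var(X) = E[X²] − (E[X])² = 322/11 − 36/121 = 3506/121
SD(X) = √(3506/121) ≈ 5.383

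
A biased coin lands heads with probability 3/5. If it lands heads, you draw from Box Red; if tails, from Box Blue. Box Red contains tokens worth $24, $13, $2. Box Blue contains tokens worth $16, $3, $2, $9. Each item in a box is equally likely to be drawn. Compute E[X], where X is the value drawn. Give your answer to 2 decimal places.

E[X | Box Red] = (24 + 13 + 2)/3 = 13
E[X | Box Blue] = (16 + 3 + 2 + 9)/4 = 15/2
E[X] = (3/5)·13 + (2/5)·15/2 = 54/5 ≈ 10.80

$10.80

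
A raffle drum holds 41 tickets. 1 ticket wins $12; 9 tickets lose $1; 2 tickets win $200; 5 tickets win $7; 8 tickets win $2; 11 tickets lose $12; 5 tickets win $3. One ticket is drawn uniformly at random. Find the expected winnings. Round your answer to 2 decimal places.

E[payout] = (1/41)·12 + (9/41)·(-1) + (2/41)·200 + (5/41)·7 + (8/41)·2 + (11/41)·(-12) + (5/41)·3 = 337/41
≈ $8.22

$8.22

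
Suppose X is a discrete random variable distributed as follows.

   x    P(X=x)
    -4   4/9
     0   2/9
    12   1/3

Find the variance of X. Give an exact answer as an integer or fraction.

4064/81

E[X] = (4/9)·(-4) + (2/9)·0 + (1/3)·12 = 20/9
E[X²] = (4/9)·16 + (2/9)·0 + (1/3)·144 = 496/9
Var(X) = 496/9 − (20/9)² = 4064/81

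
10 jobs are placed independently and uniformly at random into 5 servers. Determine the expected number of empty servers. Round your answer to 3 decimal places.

Let Xⱼ=1 if server j is empty. P(Xⱼ=1) = ((5-1)/5)^10 = 1048576/9765625.
By linearity, E[#empty] = 5·1048576/9765625 = 1048576/1953125.
≈ 0.537

0.537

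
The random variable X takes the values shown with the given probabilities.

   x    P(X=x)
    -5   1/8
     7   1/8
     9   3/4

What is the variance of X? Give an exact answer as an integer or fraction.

21

E[X] = (1/8)·(-5) + (1/8)·7 + (3/4)·9 = 7
E[X²] = (1/8)·25 + (1/8)·49 + (3/4)·81 = 70
Var(X) = 70 − (7)² = 21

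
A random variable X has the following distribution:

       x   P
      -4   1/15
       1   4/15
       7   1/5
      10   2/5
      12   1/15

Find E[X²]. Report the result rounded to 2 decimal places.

E[X²] = (1/15)·16 + (4/15)·1 + (1/5)·49 + (2/5)·100 + (1/15)·144
     = 911/15 ≈ 60.73

60.73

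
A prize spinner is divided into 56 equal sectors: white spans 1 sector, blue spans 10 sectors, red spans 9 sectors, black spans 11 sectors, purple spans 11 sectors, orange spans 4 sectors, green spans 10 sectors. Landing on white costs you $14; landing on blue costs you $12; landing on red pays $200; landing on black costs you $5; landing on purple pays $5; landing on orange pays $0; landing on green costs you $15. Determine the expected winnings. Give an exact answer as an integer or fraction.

379/14 dollars

E[payout] = (1/56)·(-14) + (10/56)·(-12) + (9/56)·200 + (11/56)·(-5) + (11/56)·5 + (4/56)·0 + (10/56)·(-15) = 379/14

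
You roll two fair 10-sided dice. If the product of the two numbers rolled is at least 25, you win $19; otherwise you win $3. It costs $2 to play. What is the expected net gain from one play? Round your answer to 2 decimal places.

$8.68

E[payout] = (13/25)·3 + (12/25)·19 = 267/25
Expected profit = 267/25 − 2 = 217/25 ≈ $8.68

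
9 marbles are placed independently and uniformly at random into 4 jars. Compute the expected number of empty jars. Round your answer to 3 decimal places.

0.300

Let Xⱼ=1 if jar j is empty. P(Xⱼ=1) = ((4-1)/4)^9 = 19683/262144.
By linearity, E[#empty] = 4·19683/262144 = 19683/65536.
≈ 0.300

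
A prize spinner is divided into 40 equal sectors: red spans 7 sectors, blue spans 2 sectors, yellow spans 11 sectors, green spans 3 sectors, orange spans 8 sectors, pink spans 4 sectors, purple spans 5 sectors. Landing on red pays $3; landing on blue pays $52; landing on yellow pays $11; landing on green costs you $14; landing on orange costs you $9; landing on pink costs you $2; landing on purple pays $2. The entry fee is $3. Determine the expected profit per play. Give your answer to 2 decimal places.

E[payout] = (7/40)·3 + (2/40)·52 + (11/40)·11 + (3/40)·(-14) + (8/40)·(-9) + (4/40)·(-2) + (5/40)·2 = 67/20
Expected profit = 67/20 − 3 = 7/20 ≈ $0.35

$0.35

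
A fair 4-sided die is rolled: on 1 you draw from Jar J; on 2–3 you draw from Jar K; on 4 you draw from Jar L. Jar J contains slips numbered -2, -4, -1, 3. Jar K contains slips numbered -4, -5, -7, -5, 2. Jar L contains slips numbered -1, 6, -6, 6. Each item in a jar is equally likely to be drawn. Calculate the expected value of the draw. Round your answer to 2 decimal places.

-1.84

E[X | Jar J] = (-2 − 4 − 1 + 3)/4 = -1
E[X | Jar K] = (-4 − 5 − 7 − 5 + 2)/5 = -19/5
E[X | Jar L] = (-1 + 6 − 6 + 6)/4 = 5/4
E[X] = (1/4)·(-1) + (1/2)·(-19/5) + (1/4)·5/4 = -147/80 ≈ -1.84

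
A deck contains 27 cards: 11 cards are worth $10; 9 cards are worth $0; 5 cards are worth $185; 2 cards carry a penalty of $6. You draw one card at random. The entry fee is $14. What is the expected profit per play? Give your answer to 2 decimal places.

$23.89

E[payout] = (11/27)·10 + (9/27)·0 + (5/27)·185 + (2/27)·(-6) = 341/9
Expected profit = 341/9 − 14 = 215/9 ≈ $23.89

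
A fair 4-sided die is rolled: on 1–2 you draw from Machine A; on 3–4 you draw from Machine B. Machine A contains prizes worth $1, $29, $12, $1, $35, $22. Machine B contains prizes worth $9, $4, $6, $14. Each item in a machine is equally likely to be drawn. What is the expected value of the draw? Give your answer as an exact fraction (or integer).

299/24 dollars

E[X | Machine A] = (1 + 29 + 12 + 1 + 35 + 22)/6 = 50/3
E[X | Machine B] = (9 + 4 + 6 + 14)/4 = 33/4
E[X] = (1/2)·50/3 + (1/2)·33/4 = 299/24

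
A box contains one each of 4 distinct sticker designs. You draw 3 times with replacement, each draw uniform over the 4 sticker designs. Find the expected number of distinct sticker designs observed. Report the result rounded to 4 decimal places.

Let Xⱼ=1 if type j appears at least once. P(Xⱼ=1) = 1 − ((4−1)/4)^3 = 37/64.
E[#distinct] = 4·37/64 = 37/16.
≈ 2.3125

2.3125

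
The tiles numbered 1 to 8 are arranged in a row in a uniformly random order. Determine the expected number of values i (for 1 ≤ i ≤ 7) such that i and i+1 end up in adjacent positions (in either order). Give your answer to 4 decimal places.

For each i ∈ {1,…,7}, let Xᵢ = 1 if i and i+1 are adjacent. P(Xᵢ=1) = 2·(8−1)!/8! = 2/8.
By linearity, E[ΣXᵢ] = (7)·(2/8) = 7/4.
≈ 1.7500

1.7500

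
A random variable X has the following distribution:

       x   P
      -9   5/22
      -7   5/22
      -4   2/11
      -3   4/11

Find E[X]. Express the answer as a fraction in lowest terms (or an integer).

-60/11

E[X] = (5/22)·(-9) + (5/22)·(-7) + (2/11)·(-4) + (4/11)·(-3)
     = -60/11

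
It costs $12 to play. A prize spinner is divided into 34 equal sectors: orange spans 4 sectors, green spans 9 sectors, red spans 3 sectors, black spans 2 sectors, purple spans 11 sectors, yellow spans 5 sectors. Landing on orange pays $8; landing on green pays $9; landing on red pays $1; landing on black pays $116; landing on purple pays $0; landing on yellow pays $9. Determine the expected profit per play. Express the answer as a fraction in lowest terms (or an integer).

E[payout] = (4/34)·8 + (9/34)·9 + (3/34)·1 + (2/34)·116 + (11/34)·0 + (5/34)·9 = 393/34
Expected profit = 393/34 − 12 = -15/34

-15/34 dollars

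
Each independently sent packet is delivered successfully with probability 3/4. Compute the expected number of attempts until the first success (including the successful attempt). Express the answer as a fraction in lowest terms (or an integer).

4/3

For a geometric distribution, E[trials] = 1/p = 1/(3/4) = 4/3.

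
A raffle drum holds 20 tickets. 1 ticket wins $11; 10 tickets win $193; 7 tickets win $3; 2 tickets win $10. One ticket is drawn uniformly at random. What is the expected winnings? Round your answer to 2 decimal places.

$99.10

E[payout] = (1/20)·11 + (10/20)·193 + (7/20)·3 + (2/20)·10 = 991/10
≈ $99.10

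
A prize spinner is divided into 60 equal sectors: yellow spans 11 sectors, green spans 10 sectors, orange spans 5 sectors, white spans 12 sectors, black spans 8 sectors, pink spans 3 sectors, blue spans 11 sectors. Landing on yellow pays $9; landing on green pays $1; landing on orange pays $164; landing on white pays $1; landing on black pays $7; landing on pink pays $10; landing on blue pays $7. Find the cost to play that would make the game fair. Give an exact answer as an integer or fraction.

92/5 dollars

E[payout] = (11/60)·9 + (10/60)·1 + (5/60)·164 + (12/60)·1 + (8/60)·7 + (3/60)·10 + (11/60)·7 = 92/5
Fair fee = E[payout] = 92/5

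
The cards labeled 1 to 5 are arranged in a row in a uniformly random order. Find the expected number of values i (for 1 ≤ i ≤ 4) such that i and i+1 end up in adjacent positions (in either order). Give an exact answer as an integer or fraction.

For each i ∈ {1,…,4}, let Xᵢ = 1 if i and i+1 are adjacent. P(Xᵢ=1) = 2·(5−1)!/5! = 2/5.
By linearity, E[ΣXᵢ] = (4)·(2/5) = 8/5.

8/5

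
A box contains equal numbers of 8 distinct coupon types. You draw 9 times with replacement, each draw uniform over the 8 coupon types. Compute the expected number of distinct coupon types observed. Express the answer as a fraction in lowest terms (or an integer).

93864121/16777216

Let Xⱼ=1 if type j appears at least once. P(Xⱼ=1) = 1 − ((8−1)/8)^9 = 93864121/134217728.
E[#distinct] = 8·93864121/134217728 = 93864121/16777216.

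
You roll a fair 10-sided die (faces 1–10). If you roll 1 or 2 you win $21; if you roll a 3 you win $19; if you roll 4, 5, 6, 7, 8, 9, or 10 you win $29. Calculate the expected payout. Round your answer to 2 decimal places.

$26.40

E[payout] = (1/10)·19 + (1/5)·21 + (7/10)·29 = 132/5
≈ $26.40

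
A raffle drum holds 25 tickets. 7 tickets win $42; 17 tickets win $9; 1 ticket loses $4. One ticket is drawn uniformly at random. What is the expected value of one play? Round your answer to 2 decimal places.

E[payout] = (7/25)·42 + (17/25)·9 + (1/25)·(-4) = 443/25
≈ $17.72

$17.72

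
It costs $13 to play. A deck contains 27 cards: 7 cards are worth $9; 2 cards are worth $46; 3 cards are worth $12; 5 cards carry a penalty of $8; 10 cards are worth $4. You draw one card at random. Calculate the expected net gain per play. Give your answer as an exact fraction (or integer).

E[payout] = (7/27)·9 + (2/27)·46 + (3/27)·12 + (5/27)·(-8) + (10/27)·4 = 191/27
Expected profit = 191/27 − 13 = -160/27

-160/27 dollars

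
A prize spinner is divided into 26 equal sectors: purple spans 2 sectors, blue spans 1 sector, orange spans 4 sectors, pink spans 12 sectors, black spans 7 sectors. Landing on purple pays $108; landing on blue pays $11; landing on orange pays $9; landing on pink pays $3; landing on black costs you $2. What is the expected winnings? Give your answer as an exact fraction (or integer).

E[payout] = (2/26)·108 + (1/26)·11 + (4/26)·9 + (12/26)·3 + (7/26)·(-2) = 285/26

285/26 dollars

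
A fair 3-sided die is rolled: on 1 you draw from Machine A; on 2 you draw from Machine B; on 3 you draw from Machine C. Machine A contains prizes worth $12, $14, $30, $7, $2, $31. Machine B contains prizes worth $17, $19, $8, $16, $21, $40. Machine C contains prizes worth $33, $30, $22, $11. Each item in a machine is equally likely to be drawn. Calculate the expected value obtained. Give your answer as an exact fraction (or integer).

361/18 dollars

E[X | Machine A] = (12 + 14 + 30 + 7 + 2 + 31)/6 = 16
E[X | Machine B] = (17 + 19 + 8 + 16 + 21 + 40)/6 = 121/6
E[X | Machine C] = (33 + 30 + 22 + 11)/4 = 24
E[X] = (1/3)·16 + (1/3)·121/6 + (1/3)·24 = 361/18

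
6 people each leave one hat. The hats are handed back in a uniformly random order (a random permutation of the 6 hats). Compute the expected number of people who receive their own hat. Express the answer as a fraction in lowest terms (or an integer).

1

Let Xᵢ = 1 if person i gets their own hat. For each i, P(Xᵢ=1) = 1/6.
By linearity of expectation, E[X₁+…+X_6] = 6·(1/6) = 1.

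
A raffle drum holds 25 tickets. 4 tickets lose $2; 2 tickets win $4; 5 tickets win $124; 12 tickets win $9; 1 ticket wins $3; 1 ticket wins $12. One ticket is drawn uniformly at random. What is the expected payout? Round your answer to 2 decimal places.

E[payout] = (4/25)·(-2) + (2/25)·4 + (5/25)·124 + (12/25)·9 + (1/25)·3 + (1/25)·12 = 743/25
≈ $29.72

$29.72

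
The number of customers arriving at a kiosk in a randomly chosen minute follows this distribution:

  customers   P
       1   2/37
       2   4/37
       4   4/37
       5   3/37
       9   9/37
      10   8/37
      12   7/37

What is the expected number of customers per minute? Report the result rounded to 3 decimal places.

E[X] = (2/37)·1 + (4/37)·2 + (4/37)·4 + (3/37)·5 + (9/37)·9 + (8/37)·10 + (7/37)·12
     = 286/37 ≈ 7.730

7.730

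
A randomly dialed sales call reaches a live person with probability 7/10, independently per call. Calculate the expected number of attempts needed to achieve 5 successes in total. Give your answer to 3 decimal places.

7.143

By linearity (sum of 5 independent geometric waits), E[trials] = 5/p = 5/(7/10) = 50/7.
≈ 7.143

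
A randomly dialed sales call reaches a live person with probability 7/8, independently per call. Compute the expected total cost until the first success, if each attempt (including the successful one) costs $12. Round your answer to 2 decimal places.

E[#attempts] = 1/p = 8/7; E[cost] = 12·8/7 = 96/7.
≈ 13.71

$13.71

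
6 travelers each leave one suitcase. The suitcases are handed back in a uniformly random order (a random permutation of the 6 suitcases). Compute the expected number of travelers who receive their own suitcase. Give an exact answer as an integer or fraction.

Let Xᵢ = 1 if person i gets their own suitcase. For each i, P(Xᵢ=1) = 1/6.
By linearity of expectation, E[X₁+…+X_6] = 6·(1/6) = 1.

1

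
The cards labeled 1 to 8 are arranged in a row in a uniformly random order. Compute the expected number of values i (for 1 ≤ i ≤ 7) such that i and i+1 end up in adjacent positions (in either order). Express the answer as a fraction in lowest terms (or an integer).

For each i ∈ {1,…,7}, let Xᵢ = 1 if i and i+1 are adjacent. P(Xᵢ=1) = 2·(8−1)!/8! = 2/8.
By linearity, E[ΣXᵢ] = (7)·(2/8) = 7/4.

7/4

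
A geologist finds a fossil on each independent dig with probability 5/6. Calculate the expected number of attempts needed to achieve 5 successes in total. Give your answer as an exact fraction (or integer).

By linearity (sum of 5 independent geometric waits), E[trials] = 5/p = 5/(5/6) = 6.

6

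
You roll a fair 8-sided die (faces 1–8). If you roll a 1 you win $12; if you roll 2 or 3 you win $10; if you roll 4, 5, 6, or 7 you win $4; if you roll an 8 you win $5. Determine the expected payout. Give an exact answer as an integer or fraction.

E[payout] = (1/2)·4 + (1/8)·5 + (1/4)·10 + (1/8)·12 = 53/8

53/8 dollars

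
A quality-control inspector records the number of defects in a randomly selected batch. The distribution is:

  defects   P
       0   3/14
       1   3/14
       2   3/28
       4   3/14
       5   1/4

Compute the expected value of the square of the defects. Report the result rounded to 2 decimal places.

10.32

E[X²] = (3/14)·0 + (3/14)·1 + (3/28)·4 + (3/14)·16 + (1/4)·25
     = 289/28 ≈ 10.32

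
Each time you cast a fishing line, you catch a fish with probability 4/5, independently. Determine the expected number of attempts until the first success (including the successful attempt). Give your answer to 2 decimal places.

For a geometric distribution, E[trials] = 1/p = 1/(4/5) = 5/4.
≈ 1.25

1.25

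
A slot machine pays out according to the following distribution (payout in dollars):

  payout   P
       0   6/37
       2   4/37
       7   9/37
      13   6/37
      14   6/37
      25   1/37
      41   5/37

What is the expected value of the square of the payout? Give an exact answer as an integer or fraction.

E[X²] = (6/37)·0 + (4/37)·4 + (9/37)·49 + (6/37)·169 + (6/37)·196 + (1/37)·625 + (5/37)·1681
     = 11677/37

11677/37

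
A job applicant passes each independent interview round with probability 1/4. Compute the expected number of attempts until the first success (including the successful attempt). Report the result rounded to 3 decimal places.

4.000

For a geometric distribution, E[trials] = 1/p = 1/(1/4) = 4.
≈ 4.000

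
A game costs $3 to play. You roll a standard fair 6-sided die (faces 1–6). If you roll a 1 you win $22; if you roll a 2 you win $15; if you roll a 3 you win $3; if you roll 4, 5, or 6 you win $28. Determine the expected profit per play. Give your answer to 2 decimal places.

$17.67

E[payout] = (1/6)·3 + (1/6)·15 + (1/6)·22 + (1/2)·28 = 62/3
Expected profit = 62/3 − 3 = 53/3 ≈ $17.67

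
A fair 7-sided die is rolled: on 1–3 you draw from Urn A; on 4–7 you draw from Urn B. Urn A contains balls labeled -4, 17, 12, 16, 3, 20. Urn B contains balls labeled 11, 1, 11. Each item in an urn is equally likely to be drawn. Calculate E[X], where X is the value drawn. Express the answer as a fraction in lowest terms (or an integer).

E[X | Urn A] = (-4 + 17 + 12 + 16 + 3 + 20)/6 = 32/3
E[X | Urn B] = (11 + 1 + 11)/3 = 23/3
E[X] = (3/7)·32/3 + (4/7)·23/3 = 188/21

188/21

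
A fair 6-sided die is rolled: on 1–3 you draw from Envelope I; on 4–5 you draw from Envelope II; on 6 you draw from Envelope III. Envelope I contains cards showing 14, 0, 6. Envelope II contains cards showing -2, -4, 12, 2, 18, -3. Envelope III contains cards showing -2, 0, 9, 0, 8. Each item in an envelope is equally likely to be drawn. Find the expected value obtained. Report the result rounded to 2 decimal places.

E[X | Envelope I] = (14 + 0 + 6)/3 = 20/3
E[X | Envelope II] = (-2 − 4 + 12 + 2 + 18 − 3)/6 = 23/6
E[X | Envelope III] = (-2 + 0 + 9 + 0 + 8)/5 = 3
E[X] = (1/2)·20/3 + (1/3)·23/6 + (1/6)·3 = 46/9 ≈ 5.11

5.11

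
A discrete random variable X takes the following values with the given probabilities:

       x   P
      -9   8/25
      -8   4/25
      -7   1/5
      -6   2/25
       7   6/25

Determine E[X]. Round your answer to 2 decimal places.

E[X] = (8/25)·(-9) + (4/25)·(-8) + (1/5)·(-7) + (2/25)·(-6) + (6/25)·7
     = -109/25 ≈ -4.36

-4.36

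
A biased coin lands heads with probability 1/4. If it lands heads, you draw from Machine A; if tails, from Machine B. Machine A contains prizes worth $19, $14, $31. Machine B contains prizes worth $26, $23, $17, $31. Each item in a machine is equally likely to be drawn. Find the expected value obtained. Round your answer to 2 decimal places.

E[X | Machine A] = (19 + 14 + 31)/3 = 64/3
E[X | Machine B] = (26 + 23 + 17 + 31)/4 = 97/4
E[X] = (1/4)·64/3 + (3/4)·97/4 = 1129/48 ≈ 23.52

$23.52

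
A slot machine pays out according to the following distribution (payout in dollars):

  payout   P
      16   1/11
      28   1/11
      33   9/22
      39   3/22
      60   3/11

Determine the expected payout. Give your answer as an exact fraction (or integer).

E[X] = (1/11)·16 + (1/11)·28 + (9/22)·33 + (3/22)·39 + (3/11)·60
     = 431/11

431/11 dollars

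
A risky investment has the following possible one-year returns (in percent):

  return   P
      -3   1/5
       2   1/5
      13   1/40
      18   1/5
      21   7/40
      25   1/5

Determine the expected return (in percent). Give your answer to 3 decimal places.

E[X] = (1/5)·(-3) + (1/5)·2 + (1/40)·13 + (1/5)·18 + (7/40)·21 + (1/5)·25
     = 62/5 ≈ 12.400

12.400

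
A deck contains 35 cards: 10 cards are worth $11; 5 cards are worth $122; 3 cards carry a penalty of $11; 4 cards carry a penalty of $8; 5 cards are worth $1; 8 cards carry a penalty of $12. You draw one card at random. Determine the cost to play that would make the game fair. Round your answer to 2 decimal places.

$16.11

E[payout] = (10/35)·11 + (5/35)·122 + (3/35)·(-11) + (4/35)·(-8) + (5/35)·1 + (8/35)·(-12) = 564/35
Fair fee = E[payout] = 564/35 ≈ $16.11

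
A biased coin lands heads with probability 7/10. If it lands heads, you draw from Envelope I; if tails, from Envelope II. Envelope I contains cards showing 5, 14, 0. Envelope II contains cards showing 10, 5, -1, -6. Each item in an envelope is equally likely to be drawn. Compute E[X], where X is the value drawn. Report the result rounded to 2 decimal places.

E[X | Envelope I] = (5 + 14 + 0)/3 = 19/3
E[X | Envelope II] = (10 + 5 − 1 − 6)/4 = 2
E[X] = (7/10)·19/3 + (3/10)·2 = 151/30 ≈ 5.03

5.03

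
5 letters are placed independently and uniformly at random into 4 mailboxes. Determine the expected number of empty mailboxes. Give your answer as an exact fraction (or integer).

Let Xⱼ=1 if mailbox j is empty. P(Xⱼ=1) = ((4-1)/4)^5 = 243/1024.
By linearity, E[#empty] = 4·243/1024 = 243/256.

243/256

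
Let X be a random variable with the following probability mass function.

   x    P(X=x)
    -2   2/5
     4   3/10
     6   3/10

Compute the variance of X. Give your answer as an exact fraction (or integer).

E[X] = (2/5)·(-2) + (3/10)·4 + (3/10)·6 = 11/5
E[X²] = (2/5)·4 + (3/10)·16 + (3/10)·36 = 86/5
Var(X) = 86/5 − (11/5)² = 309/25

309/25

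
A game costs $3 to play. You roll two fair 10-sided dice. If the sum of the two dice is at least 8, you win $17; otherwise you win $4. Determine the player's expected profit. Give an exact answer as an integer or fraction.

E[payout] = (21/100)·4 + (79/100)·17 = 1427/100
Expected profit = 1427/100 − 3 = 1127/100

1127/100 dollars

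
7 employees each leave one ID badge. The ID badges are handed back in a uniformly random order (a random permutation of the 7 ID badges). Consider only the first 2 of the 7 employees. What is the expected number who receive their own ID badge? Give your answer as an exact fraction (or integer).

Let Xᵢ = 1 if person i gets their own ID badge. For each i, P(Xᵢ=1) = 1/7.
By linearity of expectation, E[X₁+…+X_2] = 2·(1/7) = 2/7.

2/7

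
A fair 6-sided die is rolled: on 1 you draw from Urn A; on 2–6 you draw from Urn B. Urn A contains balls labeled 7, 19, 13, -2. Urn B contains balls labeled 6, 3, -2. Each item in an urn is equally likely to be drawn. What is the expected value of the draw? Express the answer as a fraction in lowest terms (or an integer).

E[X | Urn A] = (7 + 19 + 13 − 2)/4 = 37/4
E[X | Urn B] = (6 + 3 − 2)/3 = 7/3
E[X] = (1/6)·37/4 + (5/6)·7/3 = 251/72

251/72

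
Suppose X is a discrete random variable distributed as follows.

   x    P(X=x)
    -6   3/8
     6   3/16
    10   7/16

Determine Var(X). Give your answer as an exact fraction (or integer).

855/16

E[X] = (3/8)·(-6) + (3/16)·6 + (7/16)·10 = 13/4
E[X²] = (3/8)·36 + (3/16)·36 + (7/16)·100 = 64
Var(X) = 64 − (13/4)² = 855/16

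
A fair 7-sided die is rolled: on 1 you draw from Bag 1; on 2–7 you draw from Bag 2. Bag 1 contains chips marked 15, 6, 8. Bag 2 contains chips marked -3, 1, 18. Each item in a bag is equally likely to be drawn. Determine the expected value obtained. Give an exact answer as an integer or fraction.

E[X | Bag 1] = (15 + 6 + 8)/3 = 29/3
E[X | Bag 2] = (-3 + 1 + 18)/3 = 16/3
E[X] = (1/7)·29/3 + (6/7)·16/3 = 125/21

125/21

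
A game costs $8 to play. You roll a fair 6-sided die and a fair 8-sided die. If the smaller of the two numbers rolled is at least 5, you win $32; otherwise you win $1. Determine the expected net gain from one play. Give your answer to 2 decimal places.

E[payout] = (5/6)·1 + (1/6)·32 = 37/6
Expected profit = 37/6 − 8 = -11/6 ≈ -$1.83

-$1.83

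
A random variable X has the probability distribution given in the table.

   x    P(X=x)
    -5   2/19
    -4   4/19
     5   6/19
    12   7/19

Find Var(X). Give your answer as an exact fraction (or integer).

E[X] = (2/19)·(-5) + (4/19)·(-4) + (6/19)·5 + (7/19)·12 = 88/19
E[X²] = (2/19)·25 + (4/19)·16 + (6/19)·25 + (7/19)·144 = 1272/19
Var(X) = 1272/19 − (88/19)² = 16424/361

16424/361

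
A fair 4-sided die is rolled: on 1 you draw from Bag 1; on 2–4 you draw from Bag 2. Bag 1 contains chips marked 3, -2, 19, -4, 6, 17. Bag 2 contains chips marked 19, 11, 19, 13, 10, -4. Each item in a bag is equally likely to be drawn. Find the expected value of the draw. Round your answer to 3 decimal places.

E[X | Bag 1] = (3 − 2 + 19 − 4 + 6 + 17)/6 = 13/2
E[X | Bag 2] = (19 + 11 + 19 + 13 + 10 − 4)/6 = 34/3
E[X] = (1/4)·13/2 + (3/4)·34/3 = 81/8 ≈ 10.125

10.125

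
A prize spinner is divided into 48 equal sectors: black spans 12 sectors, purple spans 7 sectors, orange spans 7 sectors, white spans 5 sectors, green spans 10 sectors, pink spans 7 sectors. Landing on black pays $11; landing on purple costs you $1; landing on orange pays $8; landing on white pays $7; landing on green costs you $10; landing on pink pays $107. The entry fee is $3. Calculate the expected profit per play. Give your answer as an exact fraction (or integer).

E[payout] = (12/48)·11 + (7/48)·(-1) + (7/48)·8 + (5/48)·7 + (10/48)·(-10) + (7/48)·107 = 865/48
Expected profit = 865/48 − 3 = 721/48

721/48 dollars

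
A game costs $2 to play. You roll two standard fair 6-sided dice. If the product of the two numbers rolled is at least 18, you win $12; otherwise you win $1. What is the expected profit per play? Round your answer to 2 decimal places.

E[payout] = (13/18)·1 + (5/18)·12 = 73/18
Expected profit = 73/18 − 2 = 37/18 ≈ $2.06

$2.06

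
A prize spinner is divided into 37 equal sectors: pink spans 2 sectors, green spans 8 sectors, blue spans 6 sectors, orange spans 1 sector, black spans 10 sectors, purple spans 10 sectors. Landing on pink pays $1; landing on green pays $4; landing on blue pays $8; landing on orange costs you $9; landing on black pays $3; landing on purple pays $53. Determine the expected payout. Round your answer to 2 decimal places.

$17.11

E[payout] = (2/37)·1 + (8/37)·4 + (6/37)·8 + (1/37)·(-9) + (10/37)·3 + (10/37)·53 = 633/37
≈ $17.11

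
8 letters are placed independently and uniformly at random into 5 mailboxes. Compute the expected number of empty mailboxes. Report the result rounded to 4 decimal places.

Let Xⱼ=1 if mailbox j is empty. P(Xⱼ=1) = ((5-1)/5)^8 = 65536/390625.
By linearity, E[#empty] = 5·65536/390625 = 65536/78125.
≈ 0.8389

0.8389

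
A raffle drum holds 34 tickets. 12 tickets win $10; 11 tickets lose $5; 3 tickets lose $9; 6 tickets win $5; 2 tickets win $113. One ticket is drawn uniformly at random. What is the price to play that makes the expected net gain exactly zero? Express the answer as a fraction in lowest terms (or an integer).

E[payout] = (12/34)·10 + (11/34)·(-5) + (3/34)·(-9) + (6/34)·5 + (2/34)·113 = 147/17
Fair fee = E[payout] = 147/17

147/17 dollars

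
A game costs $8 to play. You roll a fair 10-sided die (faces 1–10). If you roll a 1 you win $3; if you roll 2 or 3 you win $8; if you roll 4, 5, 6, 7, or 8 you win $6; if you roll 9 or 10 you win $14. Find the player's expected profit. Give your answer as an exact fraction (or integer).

-3/10 dollars

E[payout] = (1/10)·3 + (1/2)·6 + (1/5)·8 + (1/5)·14 = 77/10
Expected profit = 77/10 − 8 = -3/10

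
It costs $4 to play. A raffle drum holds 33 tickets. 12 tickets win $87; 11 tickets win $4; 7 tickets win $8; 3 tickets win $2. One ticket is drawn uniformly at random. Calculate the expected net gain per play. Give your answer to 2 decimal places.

$30.85

E[payout] = (12/33)·87 + (11/33)·4 + (7/33)·8 + (3/33)·2 = 1150/33
Expected profit = 1150/33 − 4 = 1018/33 ≈ $30.85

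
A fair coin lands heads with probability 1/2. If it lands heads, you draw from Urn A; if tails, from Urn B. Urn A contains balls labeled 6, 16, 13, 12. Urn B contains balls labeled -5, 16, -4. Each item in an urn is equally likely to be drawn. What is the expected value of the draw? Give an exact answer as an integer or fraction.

169/24

E[X | Urn A] = (6 + 16 + 13 + 12)/4 = 47/4
E[X | Urn B] = (-5 + 16 − 4)/3 = 7/3
E[X] = (1/2)·47/4 + (1/2)·7/3 = 169/24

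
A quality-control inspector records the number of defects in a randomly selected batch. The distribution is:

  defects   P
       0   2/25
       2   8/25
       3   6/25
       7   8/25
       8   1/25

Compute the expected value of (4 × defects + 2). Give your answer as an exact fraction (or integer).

442/25

E[4x+2] = (2/25)·2 + (8/25)·10 + (6/25)·14 + (8/25)·30 + (1/25)·34
     = 442/25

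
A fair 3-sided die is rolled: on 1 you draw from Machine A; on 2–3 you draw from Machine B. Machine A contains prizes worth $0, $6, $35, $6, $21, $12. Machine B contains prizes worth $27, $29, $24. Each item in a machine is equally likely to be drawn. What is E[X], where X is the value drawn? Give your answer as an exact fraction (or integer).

E[X | Machine A] = (0 + 6 + 35 + 6 + 21 + 12)/6 = 40/3
E[X | Machine B] = (27 + 29 + 24)/3 = 80/3
E[X] = (1/3)·40/3 + (2/3)·80/3 = 200/9

200/9 dollars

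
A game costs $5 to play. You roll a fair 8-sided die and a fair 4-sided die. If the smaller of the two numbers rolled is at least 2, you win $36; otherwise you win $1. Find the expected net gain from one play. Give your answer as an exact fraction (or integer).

E[payout] = (11/32)·1 + (21/32)·36 = 767/32
Expected profit = 767/32 − 5 = 607/32

607/32 dollars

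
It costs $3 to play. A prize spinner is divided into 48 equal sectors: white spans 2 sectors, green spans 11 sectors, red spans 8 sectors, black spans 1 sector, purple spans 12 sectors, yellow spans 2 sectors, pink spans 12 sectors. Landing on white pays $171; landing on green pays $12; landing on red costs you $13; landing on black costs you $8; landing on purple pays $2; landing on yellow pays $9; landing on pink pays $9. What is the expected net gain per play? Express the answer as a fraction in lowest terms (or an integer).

E[payout] = (2/48)·171 + (11/48)·12 + (8/48)·(-13) + (1/48)·(-8) + (12/48)·2 + (2/48)·9 + (12/48)·9 = 32/3
Expected profit = 32/3 − 3 = 23/3

23/3 dollars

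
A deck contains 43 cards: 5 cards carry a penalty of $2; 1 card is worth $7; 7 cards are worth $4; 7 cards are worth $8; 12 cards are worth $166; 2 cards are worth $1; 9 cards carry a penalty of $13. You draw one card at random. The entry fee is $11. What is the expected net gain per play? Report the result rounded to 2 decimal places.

E[payout] = (5/43)·(-2) + (1/43)·7 + (7/43)·4 + (7/43)·8 + (12/43)·166 + (2/43)·1 + (9/43)·(-13) = 1958/43
Expected profit = 1958/43 − 11 = 1485/43 ≈ $34.53

$34.53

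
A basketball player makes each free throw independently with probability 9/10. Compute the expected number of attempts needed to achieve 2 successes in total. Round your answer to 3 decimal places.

2.222

By linearity (sum of 2 independent geometric waits), E[trials] = 2/p = 2/(9/10) = 20/9.
≈ 2.222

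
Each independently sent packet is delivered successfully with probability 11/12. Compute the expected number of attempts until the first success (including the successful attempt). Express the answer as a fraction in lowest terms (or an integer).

12/11

For a geometric distribution, E[trials] = 1/p = 1/(11/12) = 12/11.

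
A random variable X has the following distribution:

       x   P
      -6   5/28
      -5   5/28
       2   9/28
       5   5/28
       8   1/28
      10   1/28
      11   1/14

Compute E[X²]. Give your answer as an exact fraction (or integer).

218/7

E[X²] = (5/28)·36 + (5/28)·25 + (9/28)·4 + (5/28)·25 + (1/28)·64 + (1/28)·100 + (1/14)·121
     = 218/7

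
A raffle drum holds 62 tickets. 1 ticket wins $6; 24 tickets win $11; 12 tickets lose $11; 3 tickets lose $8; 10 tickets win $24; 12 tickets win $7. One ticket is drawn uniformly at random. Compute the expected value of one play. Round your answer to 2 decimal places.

E[payout] = (1/62)·6 + (24/62)·11 + (12/62)·(-11) + (3/62)·(-8) + (10/62)·24 + (12/62)·7 = 219/31
≈ $7.06

$7.06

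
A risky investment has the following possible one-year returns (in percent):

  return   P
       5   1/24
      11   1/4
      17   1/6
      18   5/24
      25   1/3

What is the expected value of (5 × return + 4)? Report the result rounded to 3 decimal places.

93.375

E[5x+4] = (1/24)·29 + (1/4)·59 + (1/6)·89 + (5/24)·94 + (1/3)·129
     = 747/8 ≈ 93.375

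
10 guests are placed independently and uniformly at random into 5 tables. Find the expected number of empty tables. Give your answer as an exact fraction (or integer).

1048576/1953125

Let Xⱼ=1 if table j is empty. P(Xⱼ=1) = ((5-1)/5)^10 = 1048576/9765625.
By linearity, E[#empty] = 5·1048576/9765625 = 1048576/1953125.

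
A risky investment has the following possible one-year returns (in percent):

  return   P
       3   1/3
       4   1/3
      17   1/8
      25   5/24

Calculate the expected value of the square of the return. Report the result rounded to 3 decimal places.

E[X²] = (1/3)·9 + (1/3)·16 + (1/8)·289 + (5/24)·625
     = 524/3 ≈ 174.667

174.667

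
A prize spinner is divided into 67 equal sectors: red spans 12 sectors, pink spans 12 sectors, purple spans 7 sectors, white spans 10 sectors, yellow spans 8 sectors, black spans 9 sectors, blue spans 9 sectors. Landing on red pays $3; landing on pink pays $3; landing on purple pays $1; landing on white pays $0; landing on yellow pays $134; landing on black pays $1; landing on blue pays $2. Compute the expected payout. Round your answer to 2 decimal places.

$17.58

E[payout] = (12/67)·3 + (12/67)·3 + (7/67)·1 + (10/67)·0 + (8/67)·134 + (9/67)·1 + (9/67)·2 = 1178/67
≈ $17.58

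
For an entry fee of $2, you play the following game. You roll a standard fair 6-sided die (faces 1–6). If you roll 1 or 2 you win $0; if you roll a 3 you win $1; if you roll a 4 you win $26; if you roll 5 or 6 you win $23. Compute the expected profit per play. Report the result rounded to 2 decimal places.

$10.17

E[payout] = (1/3)·0 + (1/6)·1 + (1/3)·23 + (1/6)·26 = 73/6
Expected profit = 73/6 − 2 = 61/6 ≈ $10.17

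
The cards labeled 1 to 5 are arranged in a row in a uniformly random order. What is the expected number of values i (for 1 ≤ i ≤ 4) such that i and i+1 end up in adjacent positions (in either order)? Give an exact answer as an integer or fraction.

8/5

For each i ∈ {1,…,4}, let Xᵢ = 1 if i and i+1 are adjacent. P(Xᵢ=1) = 2·(5−1)!/5! = 2/5.
By linearity, E[ΣXᵢ] = (4)·(2/5) = 8/5.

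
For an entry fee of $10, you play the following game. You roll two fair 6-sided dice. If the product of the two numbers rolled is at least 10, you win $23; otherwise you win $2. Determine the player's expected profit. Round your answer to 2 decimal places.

$3.08

E[payout] = (17/36)·2 + (19/36)·23 = 157/12
Expected profit = 157/12 − 10 = 37/12 ≈ $3.08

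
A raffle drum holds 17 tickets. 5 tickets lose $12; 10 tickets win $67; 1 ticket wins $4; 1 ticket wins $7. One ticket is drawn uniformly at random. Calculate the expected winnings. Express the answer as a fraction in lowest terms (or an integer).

621/17 dollars

E[payout] = (5/17)·(-12) + (10/17)·67 + (1/17)·4 + (1/17)·7 = 621/17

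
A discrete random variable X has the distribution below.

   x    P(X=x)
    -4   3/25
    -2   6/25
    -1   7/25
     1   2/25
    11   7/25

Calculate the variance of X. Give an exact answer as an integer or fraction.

E[X] = (3/25)·(-4) + (6/25)·(-2) + (7/25)·(-1) + (2/25)·1 + (7/25)·11 = 48/25
E[X²] = (3/25)·16 + (6/25)·4 + (7/25)·1 + (2/25)·1 + (7/25)·121 = 928/25
Var(X) = 928/25 − (48/25)² = 20896/625

20896/625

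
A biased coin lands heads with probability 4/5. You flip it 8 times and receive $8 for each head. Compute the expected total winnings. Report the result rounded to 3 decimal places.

E[#heads] = 8·4/5 = 32/5 (linearity over flips).
E[winnings] = 8·32/5 = 256/5.
≈ 51.200

$51.200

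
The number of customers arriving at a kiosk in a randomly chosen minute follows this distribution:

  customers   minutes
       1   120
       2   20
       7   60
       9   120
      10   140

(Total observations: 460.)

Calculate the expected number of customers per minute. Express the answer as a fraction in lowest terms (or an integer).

153/23

Total = 460, so P(customers=1) = 120/460, etc.
E[X] = (6/23)·1 + (1/23)·2 + (3/23)·7 + (6/23)·9 + (7/23)·10
     = 153/23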